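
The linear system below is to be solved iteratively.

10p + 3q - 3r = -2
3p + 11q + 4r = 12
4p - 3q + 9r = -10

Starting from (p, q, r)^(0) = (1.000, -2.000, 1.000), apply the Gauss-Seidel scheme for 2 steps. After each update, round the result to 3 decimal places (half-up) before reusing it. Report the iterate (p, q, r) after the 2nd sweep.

Iteration 1:
  p = (-2 - (3)·-2.000 - (-3)·1.000) / (10) = 0.700
  q = (12 - (3)·0.700 - (4)·1.000) / (11) = 0.536
  r = (-10 - (4)·0.700 - (-3)·0.536) / (9) = -1.244
Iteration 2:
  p = (-2 - (3)·0.536 - (-3)·-1.244) / (10) = -0.734
  q = (12 - (3)·-0.734 - (4)·-1.244) / (11) = 1.743
  r = (-10 - (4)·-0.734 - (-3)·1.743) / (9) = -0.204

(-0.734, 1.743, -0.204)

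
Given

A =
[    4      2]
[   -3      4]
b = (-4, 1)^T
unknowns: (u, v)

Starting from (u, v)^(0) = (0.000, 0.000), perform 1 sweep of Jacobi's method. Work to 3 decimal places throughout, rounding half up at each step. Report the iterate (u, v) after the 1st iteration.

(-1.000, 0.250)

Iteration 1:
  u = (-4 - (2)·0.000) / (4) = -1.000
  v = (1 - (-3)·0.000) / (4) = 0.250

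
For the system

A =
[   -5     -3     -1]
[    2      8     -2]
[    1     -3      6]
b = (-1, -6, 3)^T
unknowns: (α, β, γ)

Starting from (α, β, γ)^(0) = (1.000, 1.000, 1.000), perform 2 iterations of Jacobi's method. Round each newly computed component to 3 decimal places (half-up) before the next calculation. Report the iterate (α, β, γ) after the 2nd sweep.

(0.483, -0.392, 0.225)

Iteration 1:
  α = (-1 - (-3)·1.000 - (-1)·1.000) / (-5) = -0.600
  β = (-6 - (2)·1.000 - (-2)·1.000) / (8) = -0.750
  γ = (3 - (1)·1.000 - (-3)·1.000) / (6) = 0.833
Iteration 2:
  α = (-1 - (-3)·-0.750 - (-1)·0.833) / (-5) = 0.483
  β = (-6 - (2)·-0.600 - (-2)·0.833) / (8) = -0.392
  γ = (3 - (1)·-0.600 - (-3)·-0.750) / (6) = 0.225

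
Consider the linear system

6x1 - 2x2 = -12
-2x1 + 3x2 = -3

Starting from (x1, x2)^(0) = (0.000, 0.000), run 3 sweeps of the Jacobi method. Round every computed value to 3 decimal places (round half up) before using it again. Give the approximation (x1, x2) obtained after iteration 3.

(-2.778, -2.555)

Iteration 1:
  x1 = (-12 - (-2)·0.000) / (6) = -2.000
  x2 = (-3 - (-2)·0.000) / (3) = -1.000
Iteration 2:
  x1 = (-12 - (-2)·-1.000) / (6) = -2.333
  x2 = (-3 - (-2)·-2.000) / (3) = -2.333
Iteration 3:
  x1 = (-12 - (-2)·-2.333) / (6) = -2.778
  x2 = (-3 - (-2)·-2.333) / (3) = -2.555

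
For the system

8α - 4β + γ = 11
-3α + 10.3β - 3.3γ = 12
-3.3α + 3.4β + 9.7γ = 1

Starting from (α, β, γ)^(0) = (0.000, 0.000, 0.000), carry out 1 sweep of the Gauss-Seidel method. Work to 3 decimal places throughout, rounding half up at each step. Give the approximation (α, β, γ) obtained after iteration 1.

(1.375, 1.566, 0.022)

Iteration 1:
  α = (11 - (-4)·0.000 - (1)·0.000) / (8) = 1.375
  β = (12 - (-3)·1.375 - (-3.3)·0.000) / (10.3) = 1.566
  γ = (1 - (-3.3)·1.375 - (3.4)·1.566) / (9.7) = 0.022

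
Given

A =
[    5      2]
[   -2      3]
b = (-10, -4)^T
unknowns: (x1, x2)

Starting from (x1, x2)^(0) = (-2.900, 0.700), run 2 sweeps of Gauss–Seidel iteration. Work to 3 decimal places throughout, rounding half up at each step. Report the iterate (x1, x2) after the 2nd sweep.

Iteration 1:
  x1 = (-10 - (2)·0.700) / (5) = -2.280
  x2 = (-4 - (-2)·-2.280) / (3) = -2.853
Iteration 2:
  x1 = (-10 - (2)·-2.853) / (5) = -0.859
  x2 = (-4 - (-2)·-0.859) / (3) = -1.906

(-0.859, -1.906)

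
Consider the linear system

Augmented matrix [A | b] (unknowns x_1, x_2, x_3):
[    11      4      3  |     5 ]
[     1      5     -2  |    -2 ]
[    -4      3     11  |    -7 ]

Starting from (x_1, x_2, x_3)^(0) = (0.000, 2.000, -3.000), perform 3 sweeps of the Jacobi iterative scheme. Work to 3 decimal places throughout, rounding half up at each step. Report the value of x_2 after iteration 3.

-0.673

Iteration 1:
  x_1 = (5 - (4)·2.000 - (3)·-3.000) / (11) = 0.545
  x_2 = (-2 - (1)·0.000 - (-2)·-3.000) / (5) = -1.600
  x_3 = (-7 - (-4)·0.000 - (3)·2.000) / (11) = -1.182
Iteration 2:
  x_1 = (5 - (4)·-1.600 - (3)·-1.182) / (11) = 1.359
  x_2 = (-2 - (1)·0.545 - (-2)·-1.182) / (5) = -0.982
  x_3 = (-7 - (-4)·0.545 - (3)·-1.600) / (11) = -0.002
Iteration 3:
  x_1 = (5 - (4)·-0.982 - (3)·-0.002) / (11) = 0.812
  x_2 = (-2 - (1)·1.359 - (-2)·-0.002) / (5) = -0.673
  x_3 = (-7 - (-4)·1.359 - (3)·-0.982) / (11) = 0.126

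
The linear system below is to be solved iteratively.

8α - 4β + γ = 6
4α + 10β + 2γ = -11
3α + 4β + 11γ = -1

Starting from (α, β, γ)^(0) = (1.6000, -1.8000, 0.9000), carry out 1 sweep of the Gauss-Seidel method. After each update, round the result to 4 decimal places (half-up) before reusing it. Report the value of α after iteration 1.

-0.2625

Iteration 1:
  α = (6 - (-4)·-1.8000 - (1)·0.9000) / (8) = -0.2625
  β = (-11 - (4)·-0.2625 - (2)·0.9000) / (10) = -1.1750
  γ = (-1 - (3)·-0.2625 - (4)·-1.1750) / (11) = 0.4080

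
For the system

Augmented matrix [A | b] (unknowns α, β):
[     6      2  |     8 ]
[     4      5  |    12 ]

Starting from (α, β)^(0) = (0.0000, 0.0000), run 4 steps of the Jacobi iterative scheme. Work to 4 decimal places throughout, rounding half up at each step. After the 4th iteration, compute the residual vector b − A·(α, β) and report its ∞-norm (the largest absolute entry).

0.8535

Iteration 1:
  α = (8 - (2)·0.0000) / (6) = 1.3333
  β = (12 - (4)·0.0000) / (5) = 2.4000
Iteration 2:
  α = (8 - (2)·2.4000) / (6) = 0.5333
  β = (12 - (4)·1.3333) / (5) = 1.3334
Iteration 3:
  α = (8 - (2)·1.3334) / (6) = 0.8889
  β = (12 - (4)·0.5333) / (5) = 1.9734
Iteration 4:
  α = (8 - (2)·1.9734) / (6) = 0.6755
  β = (12 - (4)·0.8889) / (5) = 1.6889
Residual b − A·x = (0.5692, 0.8535); ∞-norm = 0.8535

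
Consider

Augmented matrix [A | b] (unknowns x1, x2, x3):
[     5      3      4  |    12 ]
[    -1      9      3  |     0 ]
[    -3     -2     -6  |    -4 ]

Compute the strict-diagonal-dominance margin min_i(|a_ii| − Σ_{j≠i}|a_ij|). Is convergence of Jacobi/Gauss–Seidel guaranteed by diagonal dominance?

-2

row 1: |5| − (3+4) = -2
row 2: |9| − (1+3) = 5
row 3: |-6| − (3+2) = 1
minimum over rows = -2 → not strictly diagonally dominant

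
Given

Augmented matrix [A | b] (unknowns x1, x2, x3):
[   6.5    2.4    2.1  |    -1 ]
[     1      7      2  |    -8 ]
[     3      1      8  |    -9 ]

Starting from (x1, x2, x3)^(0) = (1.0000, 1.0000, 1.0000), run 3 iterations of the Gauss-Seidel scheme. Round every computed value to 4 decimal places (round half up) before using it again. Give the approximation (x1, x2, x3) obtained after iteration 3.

Iteration 1:
  x1 = (-1 - (2.4)·1.0000 - (2.1)·1.0000) / (6.5) = -0.8462
  x2 = (-8 - (1)·-0.8462 - (2)·1.0000) / (7) = -1.3077
  x3 = (-9 - (3)·-0.8462 - (1)·-1.3077) / (8) = -0.6442
Iteration 2:
  x1 = (-1 - (2.4)·-1.3077 - (2.1)·-0.6442) / (6.5) = 0.5371
  x2 = (-8 - (1)·0.5371 - (2)·-0.6442) / (7) = -1.0355
  x3 = (-9 - (3)·0.5371 - (1)·-1.0355) / (8) = -1.1970
Iteration 3:
  x1 = (-1 - (2.4)·-1.0355 - (2.1)·-1.1970) / (6.5) = 0.6152
  x2 = (-8 - (1)·0.6152 - (2)·-1.1970) / (7) = -0.8887
  x3 = (-9 - (3)·0.6152 - (1)·-0.8887) / (8) = -1.2446

(0.6152, -0.8887, -1.2446)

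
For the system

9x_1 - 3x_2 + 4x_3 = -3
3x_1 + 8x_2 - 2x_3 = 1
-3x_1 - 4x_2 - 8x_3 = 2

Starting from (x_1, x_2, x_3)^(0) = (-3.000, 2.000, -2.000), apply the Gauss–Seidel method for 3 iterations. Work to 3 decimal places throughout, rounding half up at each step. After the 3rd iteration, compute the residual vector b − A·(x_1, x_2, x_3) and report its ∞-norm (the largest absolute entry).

0.139

Iteration 1:
  x_1 = (-3 - (-3)·2.000 - (4)·-2.000) / (9) = 1.222
  x_2 = (1 - (3)·1.222 - (-2)·-2.000) / (8) = -0.833
  x_3 = (2 - (-3)·1.222 - (-4)·-0.833) / (-8) = -0.292
Iteration 2:
  x_1 = (-3 - (-3)·-0.833 - (4)·-0.292) / (9) = -0.481
  x_2 = (1 - (3)·-0.481 - (-2)·-0.292) / (8) = 0.232
  x_3 = (2 - (-3)·-0.481 - (-4)·0.232) / (-8) = -0.186
Iteration 3:
  x_1 = (-3 - (-3)·0.232 - (4)·-0.186) / (9) = -0.173
  x_2 = (1 - (3)·-0.173 - (-2)·-0.186) / (8) = 0.143
  x_3 = (2 - (-3)·-0.173 - (-4)·0.143) / (-8) = -0.257
Residual b − A·x = (0.014, -0.139, -0.003); ∞-norm = 0.139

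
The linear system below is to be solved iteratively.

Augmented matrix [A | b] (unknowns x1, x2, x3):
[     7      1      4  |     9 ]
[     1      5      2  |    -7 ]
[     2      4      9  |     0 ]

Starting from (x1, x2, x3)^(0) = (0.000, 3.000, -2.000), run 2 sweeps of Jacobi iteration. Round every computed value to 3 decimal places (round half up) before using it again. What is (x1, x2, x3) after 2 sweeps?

(2.133, -1.267, -0.178)

Iteration 1:
  x1 = (9 - (1)·3.000 - (4)·-2.000) / (7) = 2.000
  x2 = (-7 - (1)·0.000 - (2)·-2.000) / (5) = -0.600
  x3 = (0 - (2)·0.000 - (4)·3.000) / (9) = -1.333
Iteration 2:
  x1 = (9 - (1)·-0.600 - (4)·-1.333) / (7) = 2.133
  x2 = (-7 - (1)·2.000 - (2)·-1.333) / (5) = -1.267
  x3 = (0 - (2)·2.000 - (4)·-0.600) / (9) = -0.178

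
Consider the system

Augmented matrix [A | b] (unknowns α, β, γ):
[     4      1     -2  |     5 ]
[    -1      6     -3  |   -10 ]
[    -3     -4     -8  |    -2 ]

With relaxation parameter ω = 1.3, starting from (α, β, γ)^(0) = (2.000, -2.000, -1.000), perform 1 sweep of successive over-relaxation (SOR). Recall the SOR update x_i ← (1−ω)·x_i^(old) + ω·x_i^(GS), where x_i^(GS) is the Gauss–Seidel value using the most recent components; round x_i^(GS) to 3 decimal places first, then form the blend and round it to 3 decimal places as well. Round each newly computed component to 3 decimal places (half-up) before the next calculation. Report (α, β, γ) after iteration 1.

Iteration 1:
  α: GS value = (5 - (1)·-2.000 - (-2)·-1.000) / (4) = 1.250;  α ← (1−ω)·2.000 + ω·1.250 = 1.025
  β: GS value = (-10 - (-1)·1.025 - (-3)·-1.000) / (6) = -1.996;  β ← (1−ω)·-2.000 + ω·-1.996 = -1.995
  γ: GS value = (-2 - (-3)·1.025 - (-4)·-1.995) / (-8) = 0.863;  γ ← (1−ω)·-1.000 + ω·0.863 = 1.422

(1.025, -1.995, 1.422)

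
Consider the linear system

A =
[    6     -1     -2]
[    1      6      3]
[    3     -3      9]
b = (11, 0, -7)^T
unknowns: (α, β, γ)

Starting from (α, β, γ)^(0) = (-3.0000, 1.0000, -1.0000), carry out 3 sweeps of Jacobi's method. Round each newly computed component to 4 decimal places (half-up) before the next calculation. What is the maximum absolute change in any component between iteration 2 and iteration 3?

Iteration 1:
  α = (11 - (-1)·1.0000 - (-2)·-1.0000) / (6) = 1.6667
  β = (0 - (1)·-3.0000 - (3)·-1.0000) / (6) = 1.0000
  γ = (-7 - (3)·-3.0000 - (-3)·1.0000) / (9) = 0.5556
Iteration 2:
  α = (11 - (-1)·1.0000 - (-2)·0.5556) / (6) = 2.1852
  β = (0 - (1)·1.6667 - (3)·0.5556) / (6) = -0.5556
  γ = (-7 - (3)·1.6667 - (-3)·1.0000) / (9) = -1.0000
Iteration 3:
  α = (11 - (-1)·-0.5556 - (-2)·-1.0000) / (6) = 1.4074
  β = (0 - (1)·2.1852 - (3)·-1.0000) / (6) = 0.1358
  γ = (-7 - (3)·2.1852 - (-3)·-0.5556) / (9) = -1.6914
Change: (-0.7778, 0.6914, -0.6914) → max |·| = 0.7778

0.7778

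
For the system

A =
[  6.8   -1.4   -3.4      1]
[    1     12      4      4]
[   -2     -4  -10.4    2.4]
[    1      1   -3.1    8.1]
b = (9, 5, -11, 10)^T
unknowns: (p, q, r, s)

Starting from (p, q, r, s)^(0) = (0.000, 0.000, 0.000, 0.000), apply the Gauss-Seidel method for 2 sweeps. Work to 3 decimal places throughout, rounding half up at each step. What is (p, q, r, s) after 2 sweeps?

Iteration 1:
  p = (9 - (-1.4)·0.000 - (-3.4)·0.000 - (1)·0.000) / (6.8) = 1.324
  q = (5 - (1)·1.324 - (4)·0.000 - (4)·0.000) / (12) = 0.306
  r = (-11 - (-2)·1.324 - (-4)·0.306 - (2.4)·0.000) / (-10.4) = 0.685
  s = (10 - (1)·1.324 - (1)·0.306 - (-3.1)·0.685) / (8.1) = 1.295
Iteration 2:
  p = (9 - (-1.4)·0.306 - (-3.4)·0.685 - (1)·1.295) / (6.8) = 1.539
  q = (5 - (1)·1.539 - (4)·0.685 - (4)·1.295) / (12) = -0.372
  r = (-11 - (-2)·1.539 - (-4)·-0.372 - (2.4)·1.295) / (-10.4) = 1.204
  s = (10 - (1)·1.539 - (1)·-0.372 - (-3.1)·1.204) / (8.1) = 1.551

(1.539, -0.372, 1.204, 1.551)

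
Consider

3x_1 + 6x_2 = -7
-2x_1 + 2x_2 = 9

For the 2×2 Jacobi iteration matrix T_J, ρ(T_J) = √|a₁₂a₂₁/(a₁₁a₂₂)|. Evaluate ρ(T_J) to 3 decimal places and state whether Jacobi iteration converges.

a₁₂a₂₁/(a₁₁a₂₂) = (6)·(-2) / ((3)·(2)) = -2.000000
ρ = √|-2.000000| = √2.000000 = 1.414
ρ > 1, so Jacobi diverges

1.414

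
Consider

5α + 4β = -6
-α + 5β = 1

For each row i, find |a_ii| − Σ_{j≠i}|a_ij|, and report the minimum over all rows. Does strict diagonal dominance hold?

1

row 1: |5| − (4) = 1
row 2: |5| − (1) = 4
minimum over rows = 1 → strictly diagonally dominant (convergence guaranteed)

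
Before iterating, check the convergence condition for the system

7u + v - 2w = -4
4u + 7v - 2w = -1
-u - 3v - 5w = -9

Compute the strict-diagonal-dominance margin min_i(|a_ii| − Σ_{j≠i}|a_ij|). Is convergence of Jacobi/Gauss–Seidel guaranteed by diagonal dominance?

1

row 1: |7| − (1+2) = 4
row 2: |7| − (4+2) = 1
row 3: |-5| − (1+3) = 1
minimum over rows = 1 → strictly diagonally dominant (convergence guaranteed)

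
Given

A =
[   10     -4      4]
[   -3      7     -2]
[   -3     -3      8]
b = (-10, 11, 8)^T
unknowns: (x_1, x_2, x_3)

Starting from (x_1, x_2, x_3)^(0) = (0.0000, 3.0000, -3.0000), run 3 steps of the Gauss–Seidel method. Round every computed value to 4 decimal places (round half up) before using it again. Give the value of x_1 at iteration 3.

-0.8081

Iteration 1:
  x_1 = (-10 - (-4)·3.0000 - (4)·-3.0000) / (10) = 1.4000
  x_2 = (11 - (-3)·1.4000 - (-2)·-3.0000) / (7) = 1.3143
  x_3 = (8 - (-3)·1.4000 - (-3)·1.3143) / (8) = 2.0179
Iteration 2:
  x_1 = (-10 - (-4)·1.3143 - (4)·2.0179) / (10) = -1.2814
  x_2 = (11 - (-3)·-1.2814 - (-2)·2.0179) / (7) = 1.5988
  x_3 = (8 - (-3)·-1.2814 - (-3)·1.5988) / (8) = 1.1190
Iteration 3:
  x_1 = (-10 - (-4)·1.5988 - (4)·1.1190) / (10) = -0.8081
  x_2 = (11 - (-3)·-0.8081 - (-2)·1.1190) / (7) = 1.5448
  x_3 = (8 - (-3)·-0.8081 - (-3)·1.5448) / (8) = 1.2763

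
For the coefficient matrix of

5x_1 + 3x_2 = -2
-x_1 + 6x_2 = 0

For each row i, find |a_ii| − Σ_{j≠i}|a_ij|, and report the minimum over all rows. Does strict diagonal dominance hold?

row 1: |5| − (3) = 2
row 2: |6| − (1) = 5
minimum over rows = 2 → strictly diagonally dominant (convergence guaranteed)

2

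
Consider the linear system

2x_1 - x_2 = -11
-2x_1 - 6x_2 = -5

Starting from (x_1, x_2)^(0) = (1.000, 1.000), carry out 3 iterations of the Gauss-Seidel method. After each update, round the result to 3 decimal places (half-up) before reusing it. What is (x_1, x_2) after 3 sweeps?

Iteration 1:
  x_1 = (-11 - (-1)·1.000) / (2) = -5.000
  x_2 = (-5 - (-2)·-5.000) / (-6) = 2.500
Iteration 2:
  x_1 = (-11 - (-1)·2.500) / (2) = -4.250
  x_2 = (-5 - (-2)·-4.250) / (-6) = 2.250
Iteration 3:
  x_1 = (-11 - (-1)·2.250) / (2) = -4.375
  x_2 = (-5 - (-2)·-4.375) / (-6) = 2.292

(-4.375, 2.292)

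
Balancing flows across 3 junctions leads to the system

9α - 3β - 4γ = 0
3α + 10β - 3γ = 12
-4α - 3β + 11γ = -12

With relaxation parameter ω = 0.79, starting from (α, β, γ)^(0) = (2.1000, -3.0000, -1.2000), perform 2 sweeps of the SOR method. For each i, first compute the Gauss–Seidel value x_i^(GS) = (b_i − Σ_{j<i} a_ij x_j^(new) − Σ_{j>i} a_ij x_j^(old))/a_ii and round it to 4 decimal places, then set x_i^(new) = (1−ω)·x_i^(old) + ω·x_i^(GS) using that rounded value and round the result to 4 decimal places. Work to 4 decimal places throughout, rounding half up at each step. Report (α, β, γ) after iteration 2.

Iteration 1:
  α: GS value = (0 - (-3)·-3.0000 - (-4)·-1.2000) / (9) = -1.5333;  α ← (1−ω)·2.1000 + ω·-1.5333 = -0.7703
  β: GS value = (12 - (3)·-0.7703 - (-3)·-1.2000) / (10) = 1.0711;  β ← (1−ω)·-3.0000 + ω·1.0711 = 0.2162
  γ: GS value = (-12 - (-4)·-0.7703 - (-3)·0.2162) / (11) = -1.3121;  γ ← (1−ω)·-1.2000 + ω·-1.3121 = -1.2886
Iteration 2:
  α: GS value = (0 - (-3)·0.2162 - (-4)·-1.2886) / (9) = -0.5006;  α ← (1−ω)·-0.7703 + ω·-0.5006 = -0.5572
  β: GS value = (12 - (3)·-0.5572 - (-3)·-1.2886) / (10) = 0.9806;  β ← (1−ω)·0.2162 + ω·0.9806 = 0.8201
  γ: GS value = (-12 - (-4)·-0.5572 - (-3)·0.8201) / (11) = -1.0699;  γ ← (1−ω)·-1.2886 + ω·-1.0699 = -1.1158

(-0.5572, 0.8201, -1.1158)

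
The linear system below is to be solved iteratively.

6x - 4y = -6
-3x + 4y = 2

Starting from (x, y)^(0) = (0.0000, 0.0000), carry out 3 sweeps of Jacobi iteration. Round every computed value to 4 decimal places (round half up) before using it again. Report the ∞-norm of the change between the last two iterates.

Iteration 1:
  x = (-6 - (-4)·0.0000) / (6) = -1.0000
  y = (2 - (-3)·0.0000) / (4) = 0.5000
Iteration 2:
  x = (-6 - (-4)·0.5000) / (6) = -0.6667
  y = (2 - (-3)·-1.0000) / (4) = -0.2500
Iteration 3:
  x = (-6 - (-4)·-0.2500) / (6) = -1.1667
  y = (2 - (-3)·-0.6667) / (4) = 0.0000
Change: (-0.5000, 0.2500) → max |·| = 0.5000

0.5000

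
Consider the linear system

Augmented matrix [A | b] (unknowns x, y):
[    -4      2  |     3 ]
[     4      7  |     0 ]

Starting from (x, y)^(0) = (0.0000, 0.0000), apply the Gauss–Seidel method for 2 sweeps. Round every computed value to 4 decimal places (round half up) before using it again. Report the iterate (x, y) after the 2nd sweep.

(-0.5357, 0.3061)

Iteration 1:
  x = (3 - (2)·0.0000) / (-4) = -0.7500
  y = (0 - (4)·-0.7500) / (7) = 0.4286
Iteration 2:
  x = (3 - (2)·0.4286) / (-4) = -0.5357
  y = (0 - (4)·-0.5357) / (7) = 0.3061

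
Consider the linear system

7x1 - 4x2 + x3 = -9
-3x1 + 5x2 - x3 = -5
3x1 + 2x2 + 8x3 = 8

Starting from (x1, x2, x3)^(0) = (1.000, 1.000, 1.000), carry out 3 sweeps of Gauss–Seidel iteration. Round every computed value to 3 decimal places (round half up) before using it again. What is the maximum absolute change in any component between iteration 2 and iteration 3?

Iteration 1:
  x1 = (-9 - (-4)·1.000 - (1)·1.000) / (7) = -0.857
  x2 = (-5 - (-3)·-0.857 - (-1)·1.000) / (5) = -1.314
  x3 = (8 - (3)·-0.857 - (2)·-1.314) / (8) = 1.650
Iteration 2:
  x1 = (-9 - (-4)·-1.314 - (1)·1.650) / (7) = -2.272
  x2 = (-5 - (-3)·-2.272 - (-1)·1.650) / (5) = -2.033
  x3 = (8 - (3)·-2.272 - (2)·-2.033) / (8) = 2.360
Iteration 3:
  x1 = (-9 - (-4)·-2.033 - (1)·2.360) / (7) = -2.785
  x2 = (-5 - (-3)·-2.785 - (-1)·2.360) / (5) = -2.199
  x3 = (8 - (3)·-2.785 - (2)·-2.199) / (8) = 2.594
Change: (-0.513, -0.166, 0.234) → max |·| = 0.513

0.513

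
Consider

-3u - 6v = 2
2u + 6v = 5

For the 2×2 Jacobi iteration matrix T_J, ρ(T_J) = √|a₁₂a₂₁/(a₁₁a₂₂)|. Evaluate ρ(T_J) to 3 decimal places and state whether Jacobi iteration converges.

a₁₂a₂₁/(a₁₁a₂₂) = (-6)·(2) / ((-3)·(6)) = 0.666667
ρ = √|0.666667| = √0.666667 = 0.816
ρ < 1, so Jacobi converges

0.816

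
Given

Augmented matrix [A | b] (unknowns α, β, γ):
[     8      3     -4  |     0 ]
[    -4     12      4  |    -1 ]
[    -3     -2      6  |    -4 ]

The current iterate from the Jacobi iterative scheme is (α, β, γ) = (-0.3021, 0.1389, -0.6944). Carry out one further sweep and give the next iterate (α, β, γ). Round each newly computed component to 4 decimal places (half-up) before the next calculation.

(-0.3993, 0.0474, -0.7714)

One sweep:
  α = (0 - (3)·0.1389 - (-4)·-0.6944) / (8) = -0.3993
  β = (-1 - (-4)·-0.3021 - (4)·-0.6944) / (12) = 0.0474
  γ = (-4 - (-3)·-0.3021 - (-2)·0.1389) / (6) = -0.7714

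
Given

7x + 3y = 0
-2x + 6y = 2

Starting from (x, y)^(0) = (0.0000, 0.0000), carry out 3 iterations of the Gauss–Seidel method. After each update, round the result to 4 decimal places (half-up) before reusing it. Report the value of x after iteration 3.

-0.1224

Iteration 1:
  x = (0 - (3)·0.0000) / (7) = 0.0000
  y = (2 - (-2)·0.0000) / (6) = 0.3333
Iteration 2:
  x = (0 - (3)·0.3333) / (7) = -0.1428
  y = (2 - (-2)·-0.1428) / (6) = 0.2857
Iteration 3:
  x = (0 - (3)·0.2857) / (7) = -0.1224
  y = (2 - (-2)·-0.1224) / (6) = 0.2925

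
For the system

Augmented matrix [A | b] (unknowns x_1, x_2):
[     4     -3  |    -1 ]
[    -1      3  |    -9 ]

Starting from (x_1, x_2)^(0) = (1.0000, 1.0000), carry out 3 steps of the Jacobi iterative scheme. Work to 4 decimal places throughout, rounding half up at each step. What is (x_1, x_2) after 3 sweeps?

Iteration 1:
  x_1 = (-1 - (-3)·1.0000) / (4) = 0.5000
  x_2 = (-9 - (-1)·1.0000) / (3) = -2.6667
Iteration 2:
  x_1 = (-1 - (-3)·-2.6667) / (4) = -2.2500
  x_2 = (-9 - (-1)·0.5000) / (3) = -2.8333
Iteration 3:
  x_1 = (-1 - (-3)·-2.8333) / (4) = -2.3750
  x_2 = (-9 - (-1)·-2.2500) / (3) = -3.7500

(-2.3750, -3.7500)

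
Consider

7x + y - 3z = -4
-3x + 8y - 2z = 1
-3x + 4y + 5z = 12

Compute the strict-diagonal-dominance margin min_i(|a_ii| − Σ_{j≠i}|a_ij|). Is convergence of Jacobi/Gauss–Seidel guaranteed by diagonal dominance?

row 1: |7| − (1+3) = 3
row 2: |8| − (3+2) = 3
row 3: |5| − (3+4) = -2
minimum over rows = -2 → not strictly diagonally dominant

-2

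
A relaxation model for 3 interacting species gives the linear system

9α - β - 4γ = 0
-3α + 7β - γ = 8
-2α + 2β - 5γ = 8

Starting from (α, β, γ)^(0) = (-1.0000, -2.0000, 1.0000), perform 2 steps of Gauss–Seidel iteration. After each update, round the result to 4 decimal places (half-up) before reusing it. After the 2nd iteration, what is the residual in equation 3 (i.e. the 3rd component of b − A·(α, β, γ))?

Iteration 1:
  α = (0 - (-1)·-2.0000 - (-4)·1.0000) / (9) = 0.2222
  β = (8 - (-3)·0.2222 - (-1)·1.0000) / (7) = 1.3809
  γ = (8 - (-2)·0.2222 - (2)·1.3809) / (-5) = -1.1365
Iteration 2:
  α = (0 - (-1)·1.3809 - (-4)·-1.1365) / (9) = -0.3517
  β = (8 - (-3)·-0.3517 - (-1)·-1.1365) / (7) = 0.8298
  γ = (8 - (-2)·-0.3517 - (2)·0.8298) / (-5) = -1.1274
Residual b − A·x = (-0.5145, 0.0089, 0.0000)

0.0000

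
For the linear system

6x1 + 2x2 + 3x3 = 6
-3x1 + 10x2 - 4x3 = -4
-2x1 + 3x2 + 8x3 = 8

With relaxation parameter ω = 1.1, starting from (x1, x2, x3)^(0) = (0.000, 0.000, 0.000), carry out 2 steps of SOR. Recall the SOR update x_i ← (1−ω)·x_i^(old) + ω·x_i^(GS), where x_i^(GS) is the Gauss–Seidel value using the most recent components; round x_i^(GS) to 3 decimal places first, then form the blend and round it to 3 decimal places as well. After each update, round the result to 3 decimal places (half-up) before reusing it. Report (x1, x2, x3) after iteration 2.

Iteration 1:
  x1: GS value = (6 - (2)·0.000 - (3)·0.000) / (6) = 1.000;  x1 ← (1−ω)·0.000 + ω·1.000 = 1.100
  x2: GS value = (-4 - (-3)·1.100 - (-4)·0.000) / (10) = -0.070;  x2 ← (1−ω)·0.000 + ω·-0.070 = -0.077
  x3: GS value = (8 - (-2)·1.100 - (3)·-0.077) / (8) = 1.304;  x3 ← (1−ω)·0.000 + ω·1.304 = 1.434
Iteration 2:
  x1: GS value = (6 - (2)·-0.077 - (3)·1.434) / (6) = 0.309;  x1 ← (1−ω)·1.100 + ω·0.309 = 0.230
  x2: GS value = (-4 - (-3)·0.230 - (-4)·1.434) / (10) = 0.243;  x2 ← (1−ω)·-0.077 + ω·0.243 = 0.275
  x3: GS value = (8 - (-2)·0.230 - (3)·0.275) / (8) = 0.954;  x3 ← (1−ω)·1.434 + ω·0.954 = 0.906

(0.230, 0.275, 0.906)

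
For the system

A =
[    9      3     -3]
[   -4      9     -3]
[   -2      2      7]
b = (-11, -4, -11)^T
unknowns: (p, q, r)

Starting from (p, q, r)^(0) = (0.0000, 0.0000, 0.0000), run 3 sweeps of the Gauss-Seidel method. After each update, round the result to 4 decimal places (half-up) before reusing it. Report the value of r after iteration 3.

Iteration 1:
  p = (-11 - (3)·0.0000 - (-3)·0.0000) / (9) = -1.2222
  q = (-4 - (-4)·-1.2222 - (-3)·0.0000) / (9) = -0.9876
  r = (-11 - (-2)·-1.2222 - (2)·-0.9876) / (7) = -1.6385
Iteration 2:
  p = (-11 - (3)·-0.9876 - (-3)·-1.6385) / (9) = -1.4392
  q = (-4 - (-4)·-1.4392 - (-3)·-1.6385) / (9) = -1.6303
  r = (-11 - (-2)·-1.4392 - (2)·-1.6303) / (7) = -1.5168
Iteration 3:
  p = (-11 - (3)·-1.6303 - (-3)·-1.5168) / (9) = -1.1844
  q = (-4 - (-4)·-1.1844 - (-3)·-1.5168) / (9) = -1.4764
  r = (-11 - (-2)·-1.1844 - (2)·-1.4764) / (7) = -1.4880

-1.4880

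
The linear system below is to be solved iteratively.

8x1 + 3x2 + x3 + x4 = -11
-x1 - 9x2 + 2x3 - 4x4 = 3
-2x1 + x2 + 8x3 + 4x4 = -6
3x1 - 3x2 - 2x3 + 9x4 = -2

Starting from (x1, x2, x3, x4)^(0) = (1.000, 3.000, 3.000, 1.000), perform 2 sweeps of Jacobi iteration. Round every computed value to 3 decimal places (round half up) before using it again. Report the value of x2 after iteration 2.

Iteration 1:
  x1 = (-11 - (3)·3.000 - (1)·3.000 - (1)·1.000) / (8) = -3.000
  x2 = (3 - (-1)·1.000 - (2)·3.000 - (-4)·1.000) / (-9) = -0.222
  x3 = (-6 - (-2)·1.000 - (1)·3.000 - (4)·1.000) / (8) = -1.375
  x4 = (-2 - (3)·1.000 - (-3)·3.000 - (-2)·3.000) / (9) = 1.111
Iteration 2:
  x1 = (-11 - (3)·-0.222 - (1)·-1.375 - (1)·1.111) / (8) = -1.259
  x2 = (3 - (-1)·-3.000 - (2)·-1.375 - (-4)·1.111) / (-9) = -0.799
  x3 = (-6 - (-2)·-3.000 - (1)·-0.222 - (4)·1.111) / (8) = -2.028
  x4 = (-2 - (3)·-3.000 - (-3)·-0.222 - (-2)·-1.375) / (9) = 0.398

-0.799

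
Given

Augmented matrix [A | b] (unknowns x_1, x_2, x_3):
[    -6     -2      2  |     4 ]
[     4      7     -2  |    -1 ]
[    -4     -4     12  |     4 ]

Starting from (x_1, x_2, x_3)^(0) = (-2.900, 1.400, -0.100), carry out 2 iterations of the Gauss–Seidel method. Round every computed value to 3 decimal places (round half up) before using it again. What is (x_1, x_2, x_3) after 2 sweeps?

Iteration 1:
  x_1 = (4 - (-2)·1.400 - (2)·-0.100) / (-6) = -1.167
  x_2 = (-1 - (4)·-1.167 - (-2)·-0.100) / (7) = 0.495
  x_3 = (4 - (-4)·-1.167 - (-4)·0.495) / (12) = 0.109
Iteration 2:
  x_1 = (4 - (-2)·0.495 - (2)·0.109) / (-6) = -0.795
  x_2 = (-1 - (4)·-0.795 - (-2)·0.109) / (7) = 0.343
  x_3 = (4 - (-4)·-0.795 - (-4)·0.343) / (12) = 0.183

(-0.795, 0.343, 0.183)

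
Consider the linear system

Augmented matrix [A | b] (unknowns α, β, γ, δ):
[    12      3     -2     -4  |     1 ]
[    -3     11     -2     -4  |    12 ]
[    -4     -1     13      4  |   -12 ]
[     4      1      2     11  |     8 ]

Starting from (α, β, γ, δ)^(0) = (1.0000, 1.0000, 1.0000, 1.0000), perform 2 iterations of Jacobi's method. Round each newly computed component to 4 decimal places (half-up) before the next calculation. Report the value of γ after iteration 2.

-0.7016

Iteration 1:
  α = (1 - (3)·1.0000 - (-2)·1.0000 - (-4)·1.0000) / (12) = 0.3333
  β = (12 - (-3)·1.0000 - (-2)·1.0000 - (-4)·1.0000) / (11) = 1.9091
  γ = (-12 - (-4)·1.0000 - (-1)·1.0000 - (4)·1.0000) / (13) = -0.8462
  δ = (8 - (4)·1.0000 - (1)·1.0000 - (2)·1.0000) / (11) = 0.0909
Iteration 2:
  α = (1 - (3)·1.9091 - (-2)·-0.8462 - (-4)·0.0909) / (12) = -0.5047
  β = (12 - (-3)·0.3333 - (-2)·-0.8462 - (-4)·0.0909) / (11) = 1.0610
  γ = (-12 - (-4)·0.3333 - (-1)·1.9091 - (4)·0.0909) / (13) = -0.7016
  δ = (8 - (4)·0.3333 - (1)·1.9091 - (2)·-0.8462) / (11) = 0.5864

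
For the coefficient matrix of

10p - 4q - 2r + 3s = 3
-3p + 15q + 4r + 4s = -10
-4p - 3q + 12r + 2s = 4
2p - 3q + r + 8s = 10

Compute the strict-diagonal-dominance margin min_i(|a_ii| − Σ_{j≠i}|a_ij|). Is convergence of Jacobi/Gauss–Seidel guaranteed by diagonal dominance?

1

row 1: |10| − (4+2+3) = 1
row 2: |15| − (3+4+4) = 4
row 3: |12| − (4+3+2) = 3
row 4: |8| − (2+3+1) = 2
minimum over rows = 1 → strictly diagonally dominant (convergence guaranteed)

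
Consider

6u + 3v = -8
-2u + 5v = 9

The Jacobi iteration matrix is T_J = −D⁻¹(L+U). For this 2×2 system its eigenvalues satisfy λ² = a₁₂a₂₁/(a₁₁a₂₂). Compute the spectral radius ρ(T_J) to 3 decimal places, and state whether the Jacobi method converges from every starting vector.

0.447

a₁₂a₂₁/(a₁₁a₂₂) = (3)·(-2) / ((6)·(5)) = -0.200000
ρ = √|-0.200000| = √0.200000 = 0.447
ρ < 1, so Jacobi converges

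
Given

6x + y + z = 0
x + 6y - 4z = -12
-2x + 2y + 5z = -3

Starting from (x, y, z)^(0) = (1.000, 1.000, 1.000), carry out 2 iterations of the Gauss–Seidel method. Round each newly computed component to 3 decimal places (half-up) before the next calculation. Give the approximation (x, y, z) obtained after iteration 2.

(0.250, -2.190, 0.376)

Iteration 1:
  x = (0 - (1)·1.000 - (1)·1.000) / (6) = -0.333
  y = (-12 - (1)·-0.333 - (-4)·1.000) / (6) = -1.278
  z = (-3 - (-2)·-0.333 - (2)·-1.278) / (5) = -0.222
Iteration 2:
  x = (0 - (1)·-1.278 - (1)·-0.222) / (6) = 0.250
  y = (-12 - (1)·0.250 - (-4)·-0.222) / (6) = -2.190
  z = (-3 - (-2)·0.250 - (2)·-2.190) / (5) = 0.376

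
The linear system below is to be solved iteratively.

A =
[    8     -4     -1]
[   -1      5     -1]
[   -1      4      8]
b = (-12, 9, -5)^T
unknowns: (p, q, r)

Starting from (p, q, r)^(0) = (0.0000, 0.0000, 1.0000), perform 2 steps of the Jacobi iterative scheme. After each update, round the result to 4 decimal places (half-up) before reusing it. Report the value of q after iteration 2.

Iteration 1:
  p = (-12 - (-4)·0.0000 - (-1)·1.0000) / (8) = -1.3750
  q = (9 - (-1)·0.0000 - (-1)·1.0000) / (5) = 2.0000
  r = (-5 - (-1)·0.0000 - (4)·0.0000) / (8) = -0.6250
Iteration 2:
  p = (-12 - (-4)·2.0000 - (-1)·-0.6250) / (8) = -0.5781
  q = (9 - (-1)·-1.3750 - (-1)·-0.6250) / (5) = 1.4000
  r = (-5 - (-1)·-1.3750 - (4)·2.0000) / (8) = -1.7969

1.4000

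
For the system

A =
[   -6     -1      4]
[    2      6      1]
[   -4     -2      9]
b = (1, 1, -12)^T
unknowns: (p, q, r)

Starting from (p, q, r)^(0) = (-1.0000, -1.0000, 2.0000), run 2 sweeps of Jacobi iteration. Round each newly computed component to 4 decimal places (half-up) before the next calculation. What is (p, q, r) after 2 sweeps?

Iteration 1:
  p = (1 - (-1)·-1.0000 - (4)·2.0000) / (-6) = 1.3333
  q = (1 - (2)·-1.0000 - (1)·2.0000) / (6) = 0.1667
  r = (-12 - (-4)·-1.0000 - (-2)·-1.0000) / (9) = -2.0000
Iteration 2:
  p = (1 - (-1)·0.1667 - (4)·-2.0000) / (-6) = -1.5278
  q = (1 - (2)·1.3333 - (1)·-2.0000) / (6) = 0.0556
  r = (-12 - (-4)·1.3333 - (-2)·0.1667) / (9) = -0.7037

(-1.5278, 0.0556, -0.7037)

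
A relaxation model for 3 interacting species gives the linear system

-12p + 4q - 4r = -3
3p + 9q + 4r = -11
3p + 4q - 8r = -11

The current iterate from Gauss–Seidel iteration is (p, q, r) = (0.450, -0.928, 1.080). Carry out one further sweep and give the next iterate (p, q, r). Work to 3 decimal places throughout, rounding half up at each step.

One sweep:
  p = (-3 - (4)·-0.928 - (-4)·1.080) / (-12) = -0.419
  q = (-11 - (3)·-0.419 - (4)·1.080) / (9) = -1.563
  r = (-11 - (3)·-0.419 - (4)·-1.563) / (-8) = 0.436

(-0.419, -1.563, 0.436)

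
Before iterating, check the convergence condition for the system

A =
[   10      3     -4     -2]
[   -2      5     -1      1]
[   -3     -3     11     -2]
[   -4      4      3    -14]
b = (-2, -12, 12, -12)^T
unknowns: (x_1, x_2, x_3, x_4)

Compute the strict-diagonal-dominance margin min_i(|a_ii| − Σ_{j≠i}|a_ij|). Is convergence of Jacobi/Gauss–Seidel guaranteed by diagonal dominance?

row 1: |10| − (3+4+2) = 1
row 2: |5| − (2+1+1) = 1
row 3: |11| − (3+3+2) = 3
row 4: |-14| − (4+4+3) = 3
minimum over rows = 1 → strictly diagonally dominant (convergence guaranteed)

1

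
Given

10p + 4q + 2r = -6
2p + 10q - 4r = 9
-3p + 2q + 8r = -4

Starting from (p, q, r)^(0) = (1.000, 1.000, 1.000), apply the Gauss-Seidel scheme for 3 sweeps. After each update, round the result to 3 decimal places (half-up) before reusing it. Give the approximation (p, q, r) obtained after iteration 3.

Iteration 1:
  p = (-6 - (4)·1.000 - (2)·1.000) / (10) = -1.200
  q = (9 - (2)·-1.200 - (-4)·1.000) / (10) = 1.540
  r = (-4 - (-3)·-1.200 - (2)·1.540) / (8) = -1.335
Iteration 2:
  p = (-6 - (4)·1.540 - (2)·-1.335) / (10) = -0.949
  q = (9 - (2)·-0.949 - (-4)·-1.335) / (10) = 0.556
  r = (-4 - (-3)·-0.949 - (2)·0.556) / (8) = -0.995
Iteration 3:
  p = (-6 - (4)·0.556 - (2)·-0.995) / (10) = -0.623
  q = (9 - (2)·-0.623 - (-4)·-0.995) / (10) = 0.627
  r = (-4 - (-3)·-0.623 - (2)·0.627) / (8) = -0.890

(-0.623, 0.627, -0.890)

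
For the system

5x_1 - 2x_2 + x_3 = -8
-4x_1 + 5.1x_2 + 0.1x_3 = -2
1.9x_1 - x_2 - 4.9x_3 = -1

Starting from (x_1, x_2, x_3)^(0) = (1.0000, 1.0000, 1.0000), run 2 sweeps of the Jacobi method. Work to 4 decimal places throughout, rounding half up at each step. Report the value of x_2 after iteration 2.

Iteration 1:
  x_1 = (-8 - (-2)·1.0000 - (1)·1.0000) / (5) = -1.4000
  x_2 = (-2 - (-4)·1.0000 - (0.1)·1.0000) / (5.1) = 0.3725
  x_3 = (-1 - (1.9)·1.0000 - (-1)·1.0000) / (-4.9) = 0.3878
Iteration 2:
  x_1 = (-8 - (-2)·0.3725 - (1)·0.3878) / (5) = -1.5286
  x_2 = (-2 - (-4)·-1.4000 - (0.1)·0.3878) / (5.1) = -1.4978
  x_3 = (-1 - (1.9)·-1.4000 - (-1)·0.3725) / (-4.9) = -0.4148

-1.4978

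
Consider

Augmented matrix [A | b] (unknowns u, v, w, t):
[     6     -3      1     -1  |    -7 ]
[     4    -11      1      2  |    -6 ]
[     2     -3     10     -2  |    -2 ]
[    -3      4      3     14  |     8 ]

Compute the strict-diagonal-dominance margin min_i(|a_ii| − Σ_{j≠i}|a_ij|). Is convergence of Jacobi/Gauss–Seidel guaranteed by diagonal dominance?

row 1: |6| − (3+1+1) = 1
row 2: |-11| − (4+1+2) = 4
row 3: |10| − (2+3+2) = 3
row 4: |14| − (3+4+3) = 4
minimum over rows = 1 → strictly diagonally dominant (convergence guaranteed)

1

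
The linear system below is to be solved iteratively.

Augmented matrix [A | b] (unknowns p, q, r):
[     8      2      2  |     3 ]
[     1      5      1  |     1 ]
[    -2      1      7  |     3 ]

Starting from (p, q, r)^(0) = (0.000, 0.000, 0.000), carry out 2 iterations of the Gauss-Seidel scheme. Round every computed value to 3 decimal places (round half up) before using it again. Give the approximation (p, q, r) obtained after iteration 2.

Iteration 1:
  p = (3 - (2)·0.000 - (2)·0.000) / (8) = 0.375
  q = (1 - (1)·0.375 - (1)·0.000) / (5) = 0.125
  r = (3 - (-2)·0.375 - (1)·0.125) / (7) = 0.518
Iteration 2:
  p = (3 - (2)·0.125 - (2)·0.518) / (8) = 0.214
  q = (1 - (1)·0.214 - (1)·0.518) / (5) = 0.054
  r = (3 - (-2)·0.214 - (1)·0.054) / (7) = 0.482

(0.214, 0.054, 0.482)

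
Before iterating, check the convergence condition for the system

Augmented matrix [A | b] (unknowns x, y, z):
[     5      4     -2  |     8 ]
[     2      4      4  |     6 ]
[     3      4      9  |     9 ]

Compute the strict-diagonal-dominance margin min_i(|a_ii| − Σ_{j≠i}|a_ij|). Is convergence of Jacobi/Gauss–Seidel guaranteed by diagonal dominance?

-2

row 1: |5| − (4+2) = -1
row 2: |4| − (2+4) = -2
row 3: |9| − (3+4) = 2
minimum over rows = -2 → not strictly diagonally dominant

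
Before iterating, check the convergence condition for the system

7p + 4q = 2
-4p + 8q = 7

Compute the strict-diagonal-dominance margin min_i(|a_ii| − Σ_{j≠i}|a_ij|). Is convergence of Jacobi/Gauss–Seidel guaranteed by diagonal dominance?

3

row 1: |7| − (4) = 3
row 2: |8| − (4) = 4
minimum over rows = 3 → strictly diagonally dominant (convergence guaranteed)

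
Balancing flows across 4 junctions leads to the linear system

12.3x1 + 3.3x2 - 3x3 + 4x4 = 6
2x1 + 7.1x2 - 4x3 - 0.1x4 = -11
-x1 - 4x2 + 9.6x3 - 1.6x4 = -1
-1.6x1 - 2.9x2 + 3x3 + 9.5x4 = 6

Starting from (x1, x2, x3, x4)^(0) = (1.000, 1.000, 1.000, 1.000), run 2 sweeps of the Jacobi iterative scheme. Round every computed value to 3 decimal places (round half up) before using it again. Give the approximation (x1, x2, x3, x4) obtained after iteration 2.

(0.710, -1.249, -0.481, 0.088)

Iteration 1:
  x1 = (6 - (3.3)·1.000 - (-3)·1.000 - (4)·1.000) / (12.3) = 0.138
  x2 = (-11 - (2)·1.000 - (-4)·1.000 - (-0.1)·1.000) / (7.1) = -1.254
  x3 = (-1 - (-1)·1.000 - (-4)·1.000 - (-1.6)·1.000) / (9.6) = 0.583
  x4 = (6 - (-1.6)·1.000 - (-2.9)·1.000 - (3)·1.000) / (9.5) = 0.789
Iteration 2:
  x1 = (6 - (3.3)·-1.254 - (-3)·0.583 - (4)·0.789) / (12.3) = 0.710
  x2 = (-11 - (2)·0.138 - (-4)·0.583 - (-0.1)·0.789) / (7.1) = -1.249
  x3 = (-1 - (-1)·0.138 - (-4)·-1.254 - (-1.6)·0.789) / (9.6) = -0.481
  x4 = (6 - (-1.6)·0.138 - (-2.9)·-1.254 - (3)·0.583) / (9.5) = 0.088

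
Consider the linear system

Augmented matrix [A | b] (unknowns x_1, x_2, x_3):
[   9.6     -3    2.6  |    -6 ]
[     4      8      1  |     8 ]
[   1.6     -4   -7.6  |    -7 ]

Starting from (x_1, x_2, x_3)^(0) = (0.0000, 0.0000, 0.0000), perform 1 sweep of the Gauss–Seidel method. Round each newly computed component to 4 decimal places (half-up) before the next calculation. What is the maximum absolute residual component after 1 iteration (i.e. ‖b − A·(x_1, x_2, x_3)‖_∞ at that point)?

Iteration 1:
  x_1 = (-6 - (-3)·0.0000 - (2.6)·0.0000) / (9.6) = -0.6250
  x_2 = (8 - (4)·-0.6250 - (1)·0.0000) / (8) = 1.3125
  x_3 = (-7 - (1.6)·-0.6250 - (-4)·1.3125) / (-7.6) = 0.0987
Residual b − A·x = (3.6809, -0.0987, 0.0001); ∞-norm = 3.6809

3.6809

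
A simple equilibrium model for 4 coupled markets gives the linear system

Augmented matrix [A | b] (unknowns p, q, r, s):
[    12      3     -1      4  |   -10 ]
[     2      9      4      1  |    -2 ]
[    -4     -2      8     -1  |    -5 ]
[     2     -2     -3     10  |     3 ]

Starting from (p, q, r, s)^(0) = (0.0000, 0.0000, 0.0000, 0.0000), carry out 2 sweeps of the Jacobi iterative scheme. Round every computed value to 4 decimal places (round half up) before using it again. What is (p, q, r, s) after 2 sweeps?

(-0.9299, 0.2074, -1.0597, 0.2347)

Iteration 1:
  p = (-10 - (3)·0.0000 - (-1)·0.0000 - (4)·0.0000) / (12) = -0.8333
  q = (-2 - (2)·0.0000 - (4)·0.0000 - (1)·0.0000) / (9) = -0.2222
  r = (-5 - (-4)·0.0000 - (-2)·0.0000 - (-1)·0.0000) / (8) = -0.6250
  s = (3 - (2)·0.0000 - (-2)·0.0000 - (-3)·0.0000) / (10) = 0.3000
Iteration 2:
  p = (-10 - (3)·-0.2222 - (-1)·-0.6250 - (4)·0.3000) / (12) = -0.9299
  q = (-2 - (2)·-0.8333 - (4)·-0.6250 - (1)·0.3000) / (9) = 0.2074
  r = (-5 - (-4)·-0.8333 - (-2)·-0.2222 - (-1)·0.3000) / (8) = -1.0597
  s = (3 - (2)·-0.8333 - (-2)·-0.2222 - (-3)·-0.6250) / (10) = 0.2347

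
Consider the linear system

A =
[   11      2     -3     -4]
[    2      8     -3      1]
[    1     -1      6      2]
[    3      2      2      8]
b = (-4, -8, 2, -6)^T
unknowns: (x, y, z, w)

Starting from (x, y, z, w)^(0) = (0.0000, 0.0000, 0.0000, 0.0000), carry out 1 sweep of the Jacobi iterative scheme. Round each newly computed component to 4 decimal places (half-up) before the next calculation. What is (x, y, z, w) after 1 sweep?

(-0.3636, -1.0000, 0.3333, -0.7500)

Iteration 1:
  x = (-4 - (2)·0.0000 - (-3)·0.0000 - (-4)·0.0000) / (11) = -0.3636
  y = (-8 - (2)·0.0000 - (-3)·0.0000 - (1)·0.0000) / (8) = -1.0000
  z = (2 - (1)·0.0000 - (-1)·0.0000 - (2)·0.0000) / (6) = 0.3333
  w = (-6 - (3)·0.0000 - (2)·0.0000 - (2)·0.0000) / (8) = -0.7500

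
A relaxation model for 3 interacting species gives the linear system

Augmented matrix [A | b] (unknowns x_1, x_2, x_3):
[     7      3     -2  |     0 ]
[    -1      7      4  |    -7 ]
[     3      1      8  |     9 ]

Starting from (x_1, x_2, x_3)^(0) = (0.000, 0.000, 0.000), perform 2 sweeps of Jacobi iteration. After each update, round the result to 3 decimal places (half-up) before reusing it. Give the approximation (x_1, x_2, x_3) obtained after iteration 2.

(0.750, -1.643, 1.250)

Iteration 1:
  x_1 = (0 - (3)·0.000 - (-2)·0.000) / (7) = 0.000
  x_2 = (-7 - (-1)·0.000 - (4)·0.000) / (7) = -1.000
  x_3 = (9 - (3)·0.000 - (1)·0.000) / (8) = 1.125
Iteration 2:
  x_1 = (0 - (3)·-1.000 - (-2)·1.125) / (7) = 0.750
  x_2 = (-7 - (-1)·0.000 - (4)·1.125) / (7) = -1.643
  x_3 = (9 - (3)·0.000 - (1)·-1.000) / (8) = 1.250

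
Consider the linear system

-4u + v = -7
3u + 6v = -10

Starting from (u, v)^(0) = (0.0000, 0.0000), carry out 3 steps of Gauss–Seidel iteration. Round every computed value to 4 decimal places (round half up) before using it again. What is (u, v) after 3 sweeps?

(1.1940, -2.2637)

Iteration 1:
  u = (-7 - (1)·0.0000) / (-4) = 1.7500
  v = (-10 - (3)·1.7500) / (6) = -2.5417
Iteration 2:
  u = (-7 - (1)·-2.5417) / (-4) = 1.1146
  v = (-10 - (3)·1.1146) / (6) = -2.2240
Iteration 3:
  u = (-7 - (1)·-2.2240) / (-4) = 1.1940
  v = (-10 - (3)·1.1940) / (6) = -2.2637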